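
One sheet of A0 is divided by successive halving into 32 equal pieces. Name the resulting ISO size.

A5

32 = 2^5, so 5 halving steps.
A0 → A1 → … → A5 after 5 steps.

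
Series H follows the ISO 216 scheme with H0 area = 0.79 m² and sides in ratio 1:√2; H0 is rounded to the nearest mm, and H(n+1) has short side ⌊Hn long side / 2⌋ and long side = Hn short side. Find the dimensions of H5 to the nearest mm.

132 × 186 mm

Let H0's short side be w mm. w · w√2 = 0.79 m² = 790,000 mm², so w ≈ 747.4 mm and w√2 ≈ 1057.0 mm → H0 = 747 × 1057 mm.
H1: ⌊1057/2⌋ × 747 = 528 × 747 mm
H2: ⌊747/2⌋ × 528 = 373 × 528 mm
H3: ⌊528/2⌋ × 373 = 264 × 373 mm
H4: ⌊373/2⌋ × 264 = 186 × 264 mm
H5: ⌊264/2⌋ × 186 = 132 × 186 mm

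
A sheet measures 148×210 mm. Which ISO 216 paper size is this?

A5 (148 × 210 mm)

Aspect ratio 210/148 ≈ 1.419 — close to the ISO √2 ≈ 1.414.
In the A-series (A0 area = 1 m²): A5 = 148 × 210 mm.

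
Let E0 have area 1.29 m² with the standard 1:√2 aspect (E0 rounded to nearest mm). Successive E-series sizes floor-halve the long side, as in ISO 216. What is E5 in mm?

Let E0's short side be w mm. w · w√2 = 1.29 m² = 1,290,000 mm², so w ≈ 955.1 mm and w√2 ≈ 1350.7 mm → E0 = 955 × 1351 mm.
E1: ⌊1351/2⌋ × 955 = 675 × 955 mm
E2: ⌊955/2⌋ × 675 = 477 × 675 mm
E3: ⌊675/2⌋ × 477 = 337 × 477 mm
E4: ⌊477/2⌋ × 337 = 238 × 337 mm
E5: ⌊337/2⌋ × 238 = 168 × 238 mm

168 × 238 mm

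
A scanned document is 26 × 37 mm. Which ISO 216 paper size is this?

Aspect ratio 37/26 ≈ 1.423 — close to the ISO √2 ≈ 1.414.
In the A-series (A0 area = 1 m²): A10 = 26 × 37 mm.

A10 (26 × 37 mm)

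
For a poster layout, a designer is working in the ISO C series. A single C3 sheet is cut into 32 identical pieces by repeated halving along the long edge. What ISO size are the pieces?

C8

32 = 2^5, so 5 halving steps.
C3 → C4 → … → C8 after 5 steps.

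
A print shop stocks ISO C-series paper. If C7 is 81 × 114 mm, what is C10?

28 × 40 mm

C8: ⌊114/2⌋ × 81 = 57 × 81 mm
C9: ⌊81/2⌋ × 57 = 40 × 57 mm
C10: ⌊57/2⌋ × 40 = 28 × 40 mm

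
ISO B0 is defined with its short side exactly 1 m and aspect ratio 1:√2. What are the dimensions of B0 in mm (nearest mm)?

1000 × 1414 mm

Short side = 1000 mm; long side = 1000√2 ≈ 1414.2 mm.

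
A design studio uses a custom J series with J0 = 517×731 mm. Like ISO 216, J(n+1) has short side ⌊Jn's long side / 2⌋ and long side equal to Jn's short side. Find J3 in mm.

182 × 258 mm

J1: ⌊731/2⌋ × 517 = 365 × 517 mm
J2: ⌊517/2⌋ × 365 = 258 × 365 mm
J3: ⌊365/2⌋ × 258 = 182 × 258 mm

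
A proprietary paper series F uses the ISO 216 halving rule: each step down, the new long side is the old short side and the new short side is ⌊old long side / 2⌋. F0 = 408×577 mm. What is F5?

72 × 102 mm

F1 = 288 × 408 mm (from F0 by 1 halving).
F2: ⌊408/2⌋ × 288 = 204 × 288 mm
F3: ⌊288/2⌋ × 204 = 144 × 204 mm
F4: ⌊204/2⌋ × 144 = 102 × 144 mm
F5: ⌊144/2⌋ × 102 = 72 × 102 mm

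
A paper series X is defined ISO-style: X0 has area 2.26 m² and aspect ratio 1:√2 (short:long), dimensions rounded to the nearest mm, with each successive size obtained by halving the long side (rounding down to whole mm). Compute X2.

632 × 894 mm

Let X0's short side be w mm. w · w√2 = 2.26 m² = 2,260,000 mm², so w ≈ 1264.1 mm and w√2 ≈ 1787.8 mm → X0 = 1264 × 1788 mm.
X1: ⌊1788/2⌋ × 1264 = 894 × 1264 mm
X2: ⌊1264/2⌋ × 894 = 632 × 894 mm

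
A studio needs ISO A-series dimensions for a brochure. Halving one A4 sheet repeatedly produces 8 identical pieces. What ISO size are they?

8 = 2^3, so 3 halving steps.
A4 → A5 → … → A7 after 3 steps.

A7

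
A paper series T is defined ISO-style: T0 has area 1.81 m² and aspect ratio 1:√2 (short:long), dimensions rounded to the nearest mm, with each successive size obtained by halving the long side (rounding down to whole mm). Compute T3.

Let T0's short side be w mm. w · w√2 = 1.81 m² = 1,810,000 mm², so w ≈ 1131.3 mm and w√2 ≈ 1599.9 mm → T0 = 1131 × 1600 mm.
T1: ⌊1600/2⌋ × 1131 = 800 × 1131 mm
T2: ⌊1131/2⌋ × 800 = 565 × 800 mm
T3: ⌊800/2⌋ × 565 = 400 × 565 mm

400 × 565 mm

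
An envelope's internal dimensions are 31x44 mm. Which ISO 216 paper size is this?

Aspect ratio 44/31 ≈ 1.419 — close to the ISO √2 ≈ 1.414.
In the B-series (B0 = 1000 × 1414 mm): B10 = 31 × 44 mm.

B10 (31 × 44 mm)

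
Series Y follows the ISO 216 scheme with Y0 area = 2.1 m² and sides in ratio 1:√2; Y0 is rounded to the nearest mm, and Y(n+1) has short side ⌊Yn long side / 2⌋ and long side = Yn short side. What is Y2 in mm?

Let Y0's short side be w mm. w · w√2 = 2.1 m² = 2,100,000 mm², so w ≈ 1218.6 mm and w√2 ≈ 1723.3 mm → Y0 = 1219 × 1723 mm.
Y1: ⌊1723/2⌋ × 1219 = 861 × 1219 mm
Y2: ⌊1219/2⌋ × 861 = 609 × 861 mm

609 × 861 mm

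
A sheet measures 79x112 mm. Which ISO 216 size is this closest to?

Aspect ratio 112/79 ≈ 1.418 — close to the ISO √2 ≈ 1.414.
In the C-series (envelope sizes, between A and B): C7 = 81 × 114 mm.
Off by 4 mm total — nearest standard size.

C7 (81 × 114 mm)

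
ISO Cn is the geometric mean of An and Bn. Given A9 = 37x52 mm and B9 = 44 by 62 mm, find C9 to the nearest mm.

Short side: √(37 · 44) = √1628 ≈ 40.3 → 40 mm
Long side: √(52 · 62) = √3224 ≈ 56.8 → 57 mm

40 × 57 mm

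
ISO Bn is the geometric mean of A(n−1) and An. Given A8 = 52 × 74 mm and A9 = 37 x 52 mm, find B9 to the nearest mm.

Short side: √(52 · 37) = √1924 ≈ 43.9 → 44 mm
Long side: √(74 · 52) = √3848 ≈ 62.0 → 62 mm

44 × 62 mm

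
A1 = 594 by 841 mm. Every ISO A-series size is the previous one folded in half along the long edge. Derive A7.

A2: ⌊841/2⌋ × 594 = 420 × 594 mm
A3: ⌊594/2⌋ × 420 = 297 × 420 mm
A4: ⌊420/2⌋ × 297 = 210 × 297 mm
A5: ⌊297/2⌋ × 210 = 148 × 210 mm
A6: ⌊210/2⌋ × 148 = 105 × 148 mm
A7: ⌊148/2⌋ × 105 = 74 × 105 mm

74 × 105 mm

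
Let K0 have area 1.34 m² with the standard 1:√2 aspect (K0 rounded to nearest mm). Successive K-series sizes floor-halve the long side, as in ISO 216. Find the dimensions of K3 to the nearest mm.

344 × 486 mm

Let K0's short side be w mm. w · w√2 = 1.34 m² = 1,340,000 mm², so w ≈ 973.4 mm and w√2 ≈ 1376.6 mm → K0 = 973 × 1377 mm.
K1: ⌊1377/2⌋ × 973 = 688 × 973 mm
K2: ⌊973/2⌋ × 688 = 486 × 688 mm
K3: ⌊688/2⌋ × 486 = 344 × 486 mm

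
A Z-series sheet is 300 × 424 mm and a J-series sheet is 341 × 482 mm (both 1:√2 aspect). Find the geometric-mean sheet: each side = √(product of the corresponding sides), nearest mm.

320 × 452 mm

Short side: √(300 · 341) = √102300 ≈ 319.8 → 320 mm
Long side: √(424 · 482) = √204368 ≈ 452.1 → 452 mm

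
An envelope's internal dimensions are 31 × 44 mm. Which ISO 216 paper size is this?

Aspect ratio 44/31 ≈ 1.419 — close to the ISO √2 ≈ 1.414.
In the B-series (B0 = 1000 × 1414 mm): B10 = 31 × 44 mm.

B10 (31 × 44 mm)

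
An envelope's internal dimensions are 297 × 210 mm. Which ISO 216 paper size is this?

Aspect ratio 297/210 ≈ 1.414 — close to the ISO √2 ≈ 1.414.
In the A-series (A0 area = 1 m²): A4 = 210 × 297 mm.

A4 (210 × 297 mm)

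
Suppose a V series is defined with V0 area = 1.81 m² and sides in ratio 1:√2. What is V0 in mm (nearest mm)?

Let the short side be w mm. Then w · w√2 = 1.81 m² = 1,810,000 mm².
w² = 1,810,000/√2, so w ≈ 1131.3 mm; long side = w√2 ≈ 1599.9 mm.

1131 × 1600 mm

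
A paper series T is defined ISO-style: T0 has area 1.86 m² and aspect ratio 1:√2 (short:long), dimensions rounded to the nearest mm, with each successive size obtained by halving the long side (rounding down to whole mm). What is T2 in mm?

573 × 811 mm

Let T0's short side be w mm. w · w√2 = 1.86 m² = 1,860,000 mm², so w ≈ 1146.8 mm and w√2 ≈ 1621.9 mm → T0 = 1147 × 1622 mm.
T1: ⌊1622/2⌋ × 1147 = 811 × 1147 mm
T2: ⌊1147/2⌋ × 811 = 573 × 811 mm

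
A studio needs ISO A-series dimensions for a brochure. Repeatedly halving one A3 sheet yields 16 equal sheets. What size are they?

16 = 2^4, so 4 halving steps.
A3 → A4 → … → A7 after 4 steps.

A7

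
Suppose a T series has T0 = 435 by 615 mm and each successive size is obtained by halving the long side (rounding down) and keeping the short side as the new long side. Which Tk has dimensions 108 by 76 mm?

T0: 435 × 615 mm
T1: 307 × 435 mm
T2: 217 × 307 mm
T3: 153 × 217 mm
T4: 108 × 153 mm
T5: 76 × 108 mm
T6: 54 × 76 mm
→ matches T5.

T5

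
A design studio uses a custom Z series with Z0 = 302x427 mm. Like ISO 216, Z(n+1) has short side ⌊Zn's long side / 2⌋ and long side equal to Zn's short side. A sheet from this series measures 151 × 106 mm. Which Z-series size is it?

Z0: 302 × 427 mm
Z1: 213 × 302 mm
Z2: 151 × 213 mm
Z3: 106 × 151 mm
Z4: 75 × 106 mm
→ matches Z3.

Z3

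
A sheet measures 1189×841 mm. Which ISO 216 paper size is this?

Aspect ratio 1189/841 ≈ 1.414 — close to the ISO √2 ≈ 1.414.
In the A-series (A0 area = 1 m²): A0 = 841 × 1189 mm.

A0 (841 × 1189 mm)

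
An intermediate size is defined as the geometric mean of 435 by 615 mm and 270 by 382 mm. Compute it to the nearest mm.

Short side: √(435 · 270) = √117450 ≈ 342.7 → 343 mm
Long side: √(615 · 382) = √234930 ≈ 484.7 → 485 mm

343 × 485 mm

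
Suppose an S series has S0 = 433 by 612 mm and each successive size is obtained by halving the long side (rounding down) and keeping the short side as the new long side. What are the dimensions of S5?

76 × 108 mm

S1 = 306 × 433 mm (from S0 by 1 halving).
S2: ⌊433/2⌋ × 306 = 216 × 306 mm
S3: ⌊306/2⌋ × 216 = 153 × 216 mm
S4: ⌊216/2⌋ × 153 = 108 × 153 mm
S5: ⌊153/2⌋ × 108 = 76 × 108 mm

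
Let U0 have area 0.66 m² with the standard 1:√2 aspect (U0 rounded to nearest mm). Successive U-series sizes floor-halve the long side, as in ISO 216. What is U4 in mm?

Let U0's short side be w mm. w · w√2 = 0.66 m² = 660,000 mm², so w ≈ 683.1 mm and w√2 ≈ 966.1 mm → U0 = 683 × 966 mm.
U1: ⌊966/2⌋ × 683 = 483 × 683 mm
U2: ⌊683/2⌋ × 483 = 341 × 483 mm
U3: ⌊483/2⌋ × 341 = 241 × 341 mm
U4: ⌊341/2⌋ × 241 = 170 × 241 mm

170 × 241 mm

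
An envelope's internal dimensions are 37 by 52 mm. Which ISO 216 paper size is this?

A9 (37 × 52 mm)

Aspect ratio 52/37 ≈ 1.405 — close to the ISO √2 ≈ 1.414.
In the A-series (A0 area = 1 m²): A9 = 37 × 52 mm.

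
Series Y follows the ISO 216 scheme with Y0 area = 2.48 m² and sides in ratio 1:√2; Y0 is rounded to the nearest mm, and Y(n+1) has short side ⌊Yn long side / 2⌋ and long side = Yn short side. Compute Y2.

662 × 936 mm

Let Y0's short side be w mm. w · w√2 = 2.48 m² = 2,480,000 mm², so w ≈ 1324.2 mm and w√2 ≈ 1872.8 mm → Y0 = 1324 × 1873 mm.
Y1: ⌊1873/2⌋ × 1324 = 936 × 1324 mm
Y2: ⌊1324/2⌋ × 936 = 662 × 936 mm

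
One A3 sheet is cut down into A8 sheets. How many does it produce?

Each ISO step halves the sheet: 1 × A3 → 2 × A4 → 4 × A5 → 8 × A6 → …
From A3 to A8 is 5 halving steps: 2^5 = 32.

32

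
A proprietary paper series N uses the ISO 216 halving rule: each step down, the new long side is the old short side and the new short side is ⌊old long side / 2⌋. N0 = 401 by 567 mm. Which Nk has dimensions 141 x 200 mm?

N0: 401 × 567 mm
N1: 283 × 401 mm
N2: 200 × 283 mm
N3: 141 × 200 mm
N4: 100 × 141 mm
→ matches N3.

N3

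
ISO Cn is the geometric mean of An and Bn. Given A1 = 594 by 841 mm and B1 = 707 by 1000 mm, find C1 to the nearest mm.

Short side: √(594 · 707) = √419958 ≈ 648.0 → 648 mm
Long side: √(841 · 1000) = √841000 ≈ 917.1 → 917 mm

648 × 917 mm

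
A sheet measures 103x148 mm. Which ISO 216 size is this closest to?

A6 (105 × 148 mm)

Aspect ratio 148/103 ≈ 1.437 (ISO target is √2 ≈ 1.414).
In the A-series (A0 area = 1 m²): A6 = 105 × 148 mm.
Off by 2 mm total — nearest standard size.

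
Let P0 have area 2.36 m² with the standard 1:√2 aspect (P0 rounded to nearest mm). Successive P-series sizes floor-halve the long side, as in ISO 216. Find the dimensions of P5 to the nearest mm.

Let P0's short side be w mm. w · w√2 = 2.36 m² = 2,360,000 mm², so w ≈ 1291.8 mm and w√2 ≈ 1826.9 mm → P0 = 1292 × 1827 mm.
P1: ⌊1827/2⌋ × 1292 = 913 × 1292 mm
P2: ⌊1292/2⌋ × 913 = 646 × 913 mm
P3: ⌊913/2⌋ × 646 = 456 × 646 mm
P4: ⌊646/2⌋ × 456 = 323 × 456 mm
P5: ⌊456/2⌋ × 323 = 228 × 323 mm

228 × 323 mm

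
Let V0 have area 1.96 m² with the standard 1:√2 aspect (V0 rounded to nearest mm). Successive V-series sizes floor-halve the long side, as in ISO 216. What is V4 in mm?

Let V0's short side be w mm. w · w√2 = 1.96 m² = 1,960,000 mm², so w ≈ 1177.3 mm and w√2 ≈ 1664.9 mm → V0 = 1177 × 1665 mm.
V1: ⌊1665/2⌋ × 1177 = 832 × 1177 mm
V2: ⌊1177/2⌋ × 832 = 588 × 832 mm
V3: ⌊832/2⌋ × 588 = 416 × 588 mm
V4: ⌊588/2⌋ × 416 = 294 × 416 mm

294 × 416 mm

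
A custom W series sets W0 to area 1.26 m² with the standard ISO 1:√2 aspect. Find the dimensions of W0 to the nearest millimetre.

944 × 1335 mm

Let the short side be w mm. Then w · w√2 = 1.26 m² = 1,260,000 mm².
w² = 1,260,000/√2, so w ≈ 943.9 mm; long side = w√2 ≈ 1334.9 mm.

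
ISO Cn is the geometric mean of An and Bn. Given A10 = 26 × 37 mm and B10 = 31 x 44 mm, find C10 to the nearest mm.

28 × 40 mm

Short side: √(26 · 31) = √806 ≈ 28.4 → 28 mm
Long side: √(37 · 44) = √1628 ≈ 40.3 → 40 mm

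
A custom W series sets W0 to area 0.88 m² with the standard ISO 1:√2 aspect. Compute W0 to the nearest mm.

789 × 1116 mm

Let the short side be w mm. Then w · w√2 = 0.88 m² = 880,000 mm².
w² = 880,000/√2, so w ≈ 788.8 mm; long side = w√2 ≈ 1115.6 mm.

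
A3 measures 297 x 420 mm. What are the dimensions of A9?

A4: ⌊420/2⌋ × 297 = 210 × 297 mm
A5: ⌊297/2⌋ × 210 = 148 × 210 mm
A6: ⌊210/2⌋ × 148 = 105 × 148 mm
A7: ⌊148/2⌋ × 105 = 74 × 105 mm
A8: ⌊105/2⌋ × 74 = 52 × 74 mm
A9: ⌊74/2⌋ × 52 = 37 × 52 mm

37 × 52 mm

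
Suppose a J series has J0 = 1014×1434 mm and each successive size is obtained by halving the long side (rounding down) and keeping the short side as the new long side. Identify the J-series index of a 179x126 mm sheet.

J0: 1014 × 1434 mm
J1: 717 × 1014 mm
J2: 507 × 717 mm
J3: 358 × 507 mm
J4: 253 × 358 mm
J5: 179 × 253 mm
J6: 126 × 179 mm
J7: 89 × 126 mm
→ matches J6.

J6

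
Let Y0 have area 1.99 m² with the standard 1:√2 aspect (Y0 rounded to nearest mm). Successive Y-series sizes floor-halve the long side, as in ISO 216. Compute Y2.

593 × 839 mm

Let Y0's short side be w mm. w · w√2 = 1.99 m² = 1,990,000 mm², so w ≈ 1186.2 mm and w√2 ≈ 1677.6 mm → Y0 = 1186 × 1678 mm.
Y1: ⌊1678/2⌋ × 1186 = 839 × 1186 mm
Y2: ⌊1186/2⌋ × 839 = 593 × 839 mm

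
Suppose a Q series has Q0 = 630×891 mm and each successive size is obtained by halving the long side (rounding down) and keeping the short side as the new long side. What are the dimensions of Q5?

111 × 157 mm

Q1: ⌊891/2⌋ × 630 = 445 × 630 mm
Q2: ⌊630/2⌋ × 445 = 315 × 445 mm
Q3: ⌊445/2⌋ × 315 = 222 × 315 mm
Q4: ⌊315/2⌋ × 222 = 157 × 222 mm
Q5: ⌊222/2⌋ × 157 = 111 × 157 mm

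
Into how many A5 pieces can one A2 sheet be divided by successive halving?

Each ISO step halves the sheet: 1 × A2 → 2 × A3 → 4 × A4 → 8 × A5
From A2 to A5 is 3 halving steps: 2^3 = 8.

8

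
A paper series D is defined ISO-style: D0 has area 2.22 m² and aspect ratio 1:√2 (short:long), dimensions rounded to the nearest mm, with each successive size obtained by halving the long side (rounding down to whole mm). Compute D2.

626 × 886 mm

Let D0's short side be w mm. w · w√2 = 2.22 m² = 2,220,000 mm², so w ≈ 1252.9 mm and w√2 ≈ 1771.9 mm → D0 = 1253 × 1772 mm.
D1: ⌊1772/2⌋ × 1253 = 886 × 1253 mm
D2: ⌊1253/2⌋ × 886 = 626 × 886 mm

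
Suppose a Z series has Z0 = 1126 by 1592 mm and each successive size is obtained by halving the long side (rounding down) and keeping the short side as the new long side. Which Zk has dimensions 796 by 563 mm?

Z2

Z0: 1126 × 1592 mm
Z1: 796 × 1126 mm
Z2: 563 × 796 mm
Z3: 398 × 563 mm
→ matches Z2.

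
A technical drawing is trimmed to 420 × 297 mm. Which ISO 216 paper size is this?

Aspect ratio 420/297 ≈ 1.414 — close to the ISO √2 ≈ 1.414.
In the A-series (A0 area = 1 m²): A3 = 297 × 420 mm.

A3 (297 × 420 mm)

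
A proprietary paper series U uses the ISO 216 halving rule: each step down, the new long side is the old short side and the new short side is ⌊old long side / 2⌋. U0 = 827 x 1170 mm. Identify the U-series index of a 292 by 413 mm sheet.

U0: 827 × 1170 mm
U1: 585 × 827 mm
U2: 413 × 585 mm
U3: 292 × 413 mm
U4: 206 × 292 mm
→ matches U3.

U3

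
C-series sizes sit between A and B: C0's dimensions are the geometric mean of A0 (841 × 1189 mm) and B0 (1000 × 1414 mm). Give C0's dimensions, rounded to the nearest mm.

Short: √(841 · 1000) = √841000 ≈ 917.1 mm.
Long: √(1189 · 1414) = √1681246 ≈ 1296.6 mm.

917 × 1297 mm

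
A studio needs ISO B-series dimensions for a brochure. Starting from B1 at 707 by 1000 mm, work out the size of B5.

B2: ⌊1000/2⌋ × 707 = 500 × 707 mm
B3: ⌊707/2⌋ × 500 = 353 × 500 mm
B4: ⌊500/2⌋ × 353 = 250 × 353 mm
B5: ⌊353/2⌋ × 250 = 176 × 250 mm

176 × 250 mm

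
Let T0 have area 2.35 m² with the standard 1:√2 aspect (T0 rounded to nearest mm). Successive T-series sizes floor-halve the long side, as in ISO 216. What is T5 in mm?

227 × 322 mm

Let T0's short side be w mm. w · w√2 = 2.35 m² = 2,350,000 mm², so w ≈ 1289.1 mm and w√2 ≈ 1823.0 mm → T0 = 1289 × 1823 mm.
T1: ⌊1823/2⌋ × 1289 = 911 × 1289 mm
T2: ⌊1289/2⌋ × 911 = 644 × 911 mm
T3: ⌊911/2⌋ × 644 = 455 × 644 mm
T4: ⌊644/2⌋ × 455 = 322 × 455 mm
T5: ⌊455/2⌋ × 322 = 227 × 322 mm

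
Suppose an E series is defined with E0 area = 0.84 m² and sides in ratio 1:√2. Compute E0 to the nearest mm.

Let the short side be w mm. Then w · w√2 = 0.84 m² = 840,000 mm².
w² = 840,000/√2, so w ≈ 770.7 mm; long side = w√2 ≈ 1089.9 mm.

771 × 1090 mm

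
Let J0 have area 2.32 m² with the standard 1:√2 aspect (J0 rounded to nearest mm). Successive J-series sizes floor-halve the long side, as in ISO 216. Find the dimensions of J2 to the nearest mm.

640 × 905 mm

Let J0's short side be w mm. w · w√2 = 2.32 m² = 2,320,000 mm², so w ≈ 1280.8 mm and w√2 ≈ 1811.3 mm → J0 = 1281 × 1811 mm.
J1: ⌊1811/2⌋ × 1281 = 905 × 1281 mm
J2: ⌊1281/2⌋ × 905 = 640 × 905 mm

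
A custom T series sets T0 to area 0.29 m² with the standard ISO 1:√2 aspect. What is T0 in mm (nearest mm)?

Let the short side be w mm. Then w · w√2 = 0.29 m² = 290,000 mm².
w² = 290,000/√2, so w ≈ 452.8 mm; long side = w√2 ≈ 640.4 mm.

453 × 640 mm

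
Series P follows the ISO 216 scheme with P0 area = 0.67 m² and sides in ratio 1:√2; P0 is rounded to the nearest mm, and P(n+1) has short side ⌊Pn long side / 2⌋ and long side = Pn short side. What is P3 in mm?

243 × 344 mm

Let P0's short side be w mm. w · w√2 = 0.67 m² = 670,000 mm², so w ≈ 688.3 mm and w√2 ≈ 973.4 mm → P0 = 688 × 973 mm.
P1: ⌊973/2⌋ × 688 = 486 × 688 mm
P2: ⌊688/2⌋ × 486 = 344 × 486 mm
P3: ⌊486/2⌋ × 344 = 243 × 344 mm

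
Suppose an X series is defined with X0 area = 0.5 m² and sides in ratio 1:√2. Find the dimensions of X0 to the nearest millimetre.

595 × 841 mm

Let the short side be w mm. Then w · w√2 = 0.5 m² = 500,000 mm².
w² = 500,000/√2, so w ≈ 594.6 mm; long side = w√2 ≈ 840.9 mm.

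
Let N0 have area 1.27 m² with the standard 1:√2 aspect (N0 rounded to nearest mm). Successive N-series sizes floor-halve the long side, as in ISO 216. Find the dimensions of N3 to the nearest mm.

Let N0's short side be w mm. w · w√2 = 1.27 m² = 1,270,000 mm², so w ≈ 947.6 mm and w√2 ≈ 1340.2 mm → N0 = 948 × 1340 mm.
N1: ⌊1340/2⌋ × 948 = 670 × 948 mm
N2: ⌊948/2⌋ × 670 = 474 × 670 mm
N3: ⌊670/2⌋ × 474 = 335 × 474 mm

335 × 474 mm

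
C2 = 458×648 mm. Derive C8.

C3: ⌊648/2⌋ × 458 = 324 × 458 mm
C4: ⌊458/2⌋ × 324 = 229 × 324 mm
C5: ⌊324/2⌋ × 229 = 162 × 229 mm
C6: ⌊229/2⌋ × 162 = 114 × 162 mm
C7: ⌊162/2⌋ × 114 = 81 × 114 mm
C8: ⌊114/2⌋ × 81 = 57 × 81 mm

57 × 81 mm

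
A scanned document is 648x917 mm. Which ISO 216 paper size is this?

C1 (648 × 917 mm)

Aspect ratio 917/648 ≈ 1.415 — close to the ISO √2 ≈ 1.414.
In the C-series (envelope sizes, between A and B): C1 = 648 × 917 mm.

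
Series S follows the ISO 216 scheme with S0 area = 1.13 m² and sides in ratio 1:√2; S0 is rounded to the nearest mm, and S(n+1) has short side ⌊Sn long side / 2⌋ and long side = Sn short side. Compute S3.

316 × 447 mm

Let S0's short side be w mm. w · w√2 = 1.13 m² = 1,130,000 mm², so w ≈ 893.9 mm and w√2 ≈ 1264.1 mm → S0 = 894 × 1264 mm.
S1: ⌊1264/2⌋ × 894 = 632 × 894 mm
S2: ⌊894/2⌋ × 632 = 447 × 632 mm
S3: ⌊632/2⌋ × 447 = 316 × 447 mm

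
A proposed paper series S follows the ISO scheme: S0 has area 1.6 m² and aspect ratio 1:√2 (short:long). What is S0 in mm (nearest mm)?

Let the short side be w mm. Then w · w√2 = 1.6 m² = 1,600,000 mm².
w² = 1,600,000/√2, so w ≈ 1063.7 mm; long side = w√2 ≈ 1504.2 mm.

1064 × 1504 mm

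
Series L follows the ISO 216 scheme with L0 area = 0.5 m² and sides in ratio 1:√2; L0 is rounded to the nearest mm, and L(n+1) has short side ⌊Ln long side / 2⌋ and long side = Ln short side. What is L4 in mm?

Let L0's short side be w mm. w · w√2 = 0.5 m² = 500,000 mm², so w ≈ 594.6 mm and w√2 ≈ 840.9 mm → L0 = 595 × 841 mm.
L1: ⌊841/2⌋ × 595 = 420 × 595 mm
L2: ⌊595/2⌋ × 420 = 297 × 420 mm
L3: ⌊420/2⌋ × 297 = 210 × 297 mm
L4: ⌊297/2⌋ × 210 = 148 × 210 mm

148 × 210 mm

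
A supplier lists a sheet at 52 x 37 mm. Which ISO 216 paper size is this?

Aspect ratio 52/37 ≈ 1.405 — close to the ISO √2 ≈ 1.414.
In the A-series (A0 area = 1 m²): A9 = 37 × 52 mm.

A9 (37 × 52 mm)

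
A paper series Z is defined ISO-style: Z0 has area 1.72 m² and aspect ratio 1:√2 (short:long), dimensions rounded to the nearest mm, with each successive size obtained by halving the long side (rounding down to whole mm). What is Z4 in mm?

275 × 390 mm

Let Z0's short side be w mm. w · w√2 = 1.72 m² = 1,720,000 mm², so w ≈ 1102.8 mm and w√2 ≈ 1559.6 mm → Z0 = 1103 × 1560 mm.
Z1: ⌊1560/2⌋ × 1103 = 780 × 1103 mm
Z2: ⌊1103/2⌋ × 780 = 551 × 780 mm
Z3: ⌊780/2⌋ × 551 = 390 × 551 mm
Z4: ⌊551/2⌋ × 390 = 275 × 390 mm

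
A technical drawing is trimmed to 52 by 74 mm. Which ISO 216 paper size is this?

A8 (52 × 74 mm)

Aspect ratio 74/52 ≈ 1.423 — close to the ISO √2 ≈ 1.414.
In the A-series (A0 area = 1 m²): A8 = 52 × 74 mm.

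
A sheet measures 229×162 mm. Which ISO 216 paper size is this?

Aspect ratio 229/162 ≈ 1.414 — close to the ISO √2 ≈ 1.414.
In the C-series (envelope sizes, between A and B): C5 = 162 × 229 mm.

C5 (162 × 229 mm)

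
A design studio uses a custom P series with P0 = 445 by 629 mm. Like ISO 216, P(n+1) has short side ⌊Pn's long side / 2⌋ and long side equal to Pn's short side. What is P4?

111 × 157 mm

P1 = 314 × 445 mm (from P0 by 1 halving).
P2: ⌊445/2⌋ × 314 = 222 × 314 mm
P3: ⌊314/2⌋ × 222 = 157 × 222 mm
P4: ⌊222/2⌋ × 157 = 111 × 157 mm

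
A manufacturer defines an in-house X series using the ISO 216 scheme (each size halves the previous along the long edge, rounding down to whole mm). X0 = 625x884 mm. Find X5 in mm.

X1 = 442 × 625 mm (from X0 by 1 halving).
X2: ⌊625/2⌋ × 442 = 312 × 442 mm
X3: ⌊442/2⌋ × 312 = 221 × 312 mm
X4: ⌊312/2⌋ × 221 = 156 × 221 mm
X5: ⌊221/2⌋ × 156 = 110 × 156 mm

110 × 156 mm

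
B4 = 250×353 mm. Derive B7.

88 × 125 mm

B5: ⌊353/2⌋ × 250 = 176 × 250 mm
B6: ⌊250/2⌋ × 176 = 125 × 176 mm
B7: ⌊176/2⌋ × 125 = 88 × 125 mm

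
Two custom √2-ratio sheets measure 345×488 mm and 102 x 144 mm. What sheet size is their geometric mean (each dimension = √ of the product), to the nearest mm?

188 × 265 mm

Short side: √(345 · 102) = √35190 ≈ 187.6 → 188 mm
Long side: √(488 · 144) = √70272 ≈ 265.1 → 265 mm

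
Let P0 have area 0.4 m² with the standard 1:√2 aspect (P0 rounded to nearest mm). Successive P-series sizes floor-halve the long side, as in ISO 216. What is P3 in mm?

Let P0's short side be w mm. w · w√2 = 0.4 m² = 400,000 mm², so w ≈ 531.8 mm and w√2 ≈ 752.1 mm → P0 = 532 × 752 mm.
P1: ⌊752/2⌋ × 532 = 376 × 532 mm
P2: ⌊532/2⌋ × 376 = 266 × 376 mm
P3: ⌊376/2⌋ × 266 = 188 × 266 mm

188 × 266 mm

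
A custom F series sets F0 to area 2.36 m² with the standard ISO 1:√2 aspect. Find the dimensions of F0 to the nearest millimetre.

1292 × 1827 mm

Let the short side be w mm. Then w · w√2 = 2.36 m² = 2,360,000 mm².
w² = 2,360,000/√2, so w ≈ 1291.8 mm; long side = w√2 ≈ 1826.9 mm.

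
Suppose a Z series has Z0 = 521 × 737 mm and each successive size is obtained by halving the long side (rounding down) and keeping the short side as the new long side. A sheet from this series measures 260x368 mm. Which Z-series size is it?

Z2

Z0: 521 × 737 mm
Z1: 368 × 521 mm
Z2: 260 × 368 mm
Z3: 184 × 260 mm
→ matches Z2.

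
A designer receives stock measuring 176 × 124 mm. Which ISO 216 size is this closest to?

B6 (125 × 176 mm)

Aspect ratio 176/124 ≈ 1.419 — close to the ISO √2 ≈ 1.414.
In the B-series (B0 = 1000 × 1414 mm): B6 = 125 × 176 mm.
Off by 1 mm total — nearest standard size.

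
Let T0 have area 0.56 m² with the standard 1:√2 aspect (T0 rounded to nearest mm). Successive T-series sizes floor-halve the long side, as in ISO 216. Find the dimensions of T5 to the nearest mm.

111 × 157 mm

Let T0's short side be w mm. w · w√2 = 0.56 m² = 560,000 mm², so w ≈ 629.3 mm and w√2 ≈ 889.9 mm → T0 = 629 × 890 mm.
T1: ⌊890/2⌋ × 629 = 445 × 629 mm
T2: ⌊629/2⌋ × 445 = 314 × 445 mm
T3: ⌊445/2⌋ × 314 = 222 × 314 mm
T4: ⌊314/2⌋ × 222 = 157 × 222 mm
T5: ⌊222/2⌋ × 157 = 111 × 157 mm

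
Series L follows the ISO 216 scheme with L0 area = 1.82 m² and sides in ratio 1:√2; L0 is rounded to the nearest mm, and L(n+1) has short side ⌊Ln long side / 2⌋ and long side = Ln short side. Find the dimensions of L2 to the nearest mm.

Let L0's short side be w mm. w · w√2 = 1.82 m² = 1,820,000 mm², so w ≈ 1134.4 mm and w√2 ≈ 1604.3 mm → L0 = 1134 × 1604 mm.
L1: ⌊1604/2⌋ × 1134 = 802 × 1134 mm
L2: ⌊1134/2⌋ × 802 = 567 × 802 mm

567 × 802 mm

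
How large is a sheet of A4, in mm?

A0 = 841 × 1189 mm (A0 has area 1 m², aspect 1:√2).
A1: ⌊1189/2⌋ × 841 = 594 × 841 mm
A2: ⌊841/2⌋ × 594 = 420 × 594 mm
A3: ⌊594/2⌋ × 420 = 297 × 420 mm
A4: ⌊420/2⌋ × 297 = 210 × 297 mm

210 × 297 mm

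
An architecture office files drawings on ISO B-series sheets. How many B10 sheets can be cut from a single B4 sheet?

B4 = 250 × 353 mm; B10 = 31 × 44 mm.
Each halving step doubles the count; 6 steps from B4 to B10.
2^6 = 64.

64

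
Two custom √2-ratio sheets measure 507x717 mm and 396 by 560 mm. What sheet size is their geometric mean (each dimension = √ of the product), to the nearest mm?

448 × 634 mm

Short side: √(507 · 396) = √200772 ≈ 448.1 → 448 mm
Long side: √(717 · 560) = √401520 ≈ 633.7 → 634 mm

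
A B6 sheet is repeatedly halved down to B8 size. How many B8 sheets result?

4

B6 = 125 × 176 mm; B8 = 62 × 88 mm.
Each halving step doubles the count; 2 steps from B6 to B8.
2^2 = 4.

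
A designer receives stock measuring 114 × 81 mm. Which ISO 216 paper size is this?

Aspect ratio 114/81 ≈ 1.407 — close to the ISO √2 ≈ 1.414.
In the C-series (envelope sizes, between A and B): C7 = 81 × 114 mm.

C7 (81 × 114 mm)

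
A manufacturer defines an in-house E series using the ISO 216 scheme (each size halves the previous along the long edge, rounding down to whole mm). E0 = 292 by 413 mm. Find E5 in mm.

51 × 73 mm

E1: ⌊413/2⌋ × 292 = 206 × 292 mm
E2: ⌊292/2⌋ × 206 = 146 × 206 mm
E3: ⌊206/2⌋ × 146 = 103 × 146 mm
E4: ⌊146/2⌋ × 103 = 73 × 103 mm
E5: ⌊103/2⌋ × 73 = 51 × 73 mm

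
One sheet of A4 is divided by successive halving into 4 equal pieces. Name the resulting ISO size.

A6

4 = 2^2, so 2 halving steps.
A4 → A5 → … → A6 after 2 steps.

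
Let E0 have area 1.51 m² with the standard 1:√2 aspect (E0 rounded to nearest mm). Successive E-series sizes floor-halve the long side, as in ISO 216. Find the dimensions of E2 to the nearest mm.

516 × 730 mm

Let E0's short side be w mm. w · w√2 = 1.51 m² = 1,510,000 mm², so w ≈ 1033.3 mm and w√2 ≈ 1461.3 mm → E0 = 1033 × 1461 mm.
E1: ⌊1461/2⌋ × 1033 = 730 × 1033 mm
E2: ⌊1033/2⌋ × 730 = 516 × 730 mm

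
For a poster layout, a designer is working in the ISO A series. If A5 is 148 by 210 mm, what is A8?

52 × 74 mm

A6: ⌊210/2⌋ × 148 = 105 × 148 mm
A7: ⌊148/2⌋ × 105 = 74 × 105 mm
A8: ⌊105/2⌋ × 74 = 52 × 74 mm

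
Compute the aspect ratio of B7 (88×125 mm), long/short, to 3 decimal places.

1.420

125 / 88 = 1.420
ISO 216 targets √2 ≈ 1.414; the +0.006 deviation is from mm rounding.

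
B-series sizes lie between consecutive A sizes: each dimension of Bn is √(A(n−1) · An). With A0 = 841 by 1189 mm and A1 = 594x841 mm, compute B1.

707 × 1000 mm

Short side: √(841 · 594) = √499554 ≈ 706.8 → 707 mm
Long side: √(1189 · 841) = √999949 ≈ 1000.0 → 1000 mm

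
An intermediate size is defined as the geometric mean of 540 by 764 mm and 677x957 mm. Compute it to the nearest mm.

Short side: √(540 · 677) = √365580 ≈ 604.6 → 605 mm
Long side: √(764 · 957) = √731148 ≈ 855.1 → 855 mm

605 × 855 mm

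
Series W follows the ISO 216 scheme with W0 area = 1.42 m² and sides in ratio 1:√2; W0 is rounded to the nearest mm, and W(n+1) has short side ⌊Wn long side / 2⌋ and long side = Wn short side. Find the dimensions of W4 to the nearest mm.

Let W0's short side be w mm. w · w√2 = 1.42 m² = 1,420,000 mm², so w ≈ 1002.0 mm and w√2 ≈ 1417.1 mm → W0 = 1002 × 1417 mm.
W1: ⌊1417/2⌋ × 1002 = 708 × 1002 mm
W2: ⌊1002/2⌋ × 708 = 501 × 708 mm
W3: ⌊708/2⌋ × 501 = 354 × 501 mm
W4: ⌊501/2⌋ × 354 = 250 × 354 mm

250 × 354 mm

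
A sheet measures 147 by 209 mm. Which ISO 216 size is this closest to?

A5 (148 × 210 mm)

Aspect ratio 209/147 ≈ 1.422 — close to the ISO √2 ≈ 1.414.
In the A-series (A0 area = 1 m²): A5 = 148 × 210 mm.
Off by 2 mm total — nearest standard size.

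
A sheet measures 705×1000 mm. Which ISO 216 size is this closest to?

Aspect ratio 1000/705 ≈ 1.418 — close to the ISO √2 ≈ 1.414.
In the B-series (B0 = 1000 × 1414 mm): B1 = 707 × 1000 mm.
Off by 2 mm total — nearest standard size.

B1 (707 × 1000 mm)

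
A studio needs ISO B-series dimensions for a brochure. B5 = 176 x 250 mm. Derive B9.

B6: ⌊250/2⌋ × 176 = 125 × 176 mm
B7: ⌊176/2⌋ × 125 = 88 × 125 mm
B8: ⌊125/2⌋ × 88 = 62 × 88 mm
B9: ⌊88/2⌋ × 62 = 44 × 62 mm

44 × 62 mm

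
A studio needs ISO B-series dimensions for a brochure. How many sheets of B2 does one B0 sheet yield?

4

Each ISO step halves the sheet: 1 × B0 → 2 × B1 → 4 × B2
From B0 to B2 is 2 halving steps: 2^2 = 4.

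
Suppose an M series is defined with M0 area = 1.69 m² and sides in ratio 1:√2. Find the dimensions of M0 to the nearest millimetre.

Let the short side be w mm. Then w · w√2 = 1.69 m² = 1,690,000 mm².
w² = 1,690,000/√2, so w ≈ 1093.2 mm; long side = w√2 ≈ 1546.0 mm.

1093 × 1546 mm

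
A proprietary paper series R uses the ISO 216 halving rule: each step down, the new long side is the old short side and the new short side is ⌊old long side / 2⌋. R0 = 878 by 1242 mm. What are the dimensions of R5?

R1: ⌊1242/2⌋ × 878 = 621 × 878 mm
R2: ⌊878/2⌋ × 621 = 439 × 621 mm
R3: ⌊621/2⌋ × 439 = 310 × 439 mm
R4: ⌊439/2⌋ × 310 = 219 × 310 mm
R5: ⌊310/2⌋ × 219 = 155 × 219 mm

155 × 219 mm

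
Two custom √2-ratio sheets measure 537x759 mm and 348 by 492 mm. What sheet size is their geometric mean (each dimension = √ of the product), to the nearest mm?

Short side: √(537 · 348) = √186876 ≈ 432.3 → 432 mm
Long side: √(759 · 492) = √373428 ≈ 611.1 → 611 mm

432 × 611 mm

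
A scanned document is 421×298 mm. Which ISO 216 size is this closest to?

Aspect ratio 421/298 ≈ 1.413 — close to the ISO √2 ≈ 1.414.
In the A-series (A0 area = 1 m²): A3 = 297 × 420 mm.
Off by 2 mm total — nearest standard size.

A3 (297 × 420 mm)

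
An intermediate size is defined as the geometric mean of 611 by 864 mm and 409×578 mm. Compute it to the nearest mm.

500 × 707 mm

Short side: √(611 · 409) = √249899 ≈ 499.9 → 500 mm
Long side: √(864 · 578) = √499392 ≈ 706.7 → 707 mm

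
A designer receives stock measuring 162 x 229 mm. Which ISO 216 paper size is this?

Aspect ratio 229/162 ≈ 1.414 — close to the ISO √2 ≈ 1.414.
In the C-series (envelope sizes, between A and B): C5 = 162 × 229 mm.

C5 (162 × 229 mm)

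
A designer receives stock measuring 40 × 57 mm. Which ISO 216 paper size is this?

Aspect ratio 57/40 ≈ 1.425 — close to the ISO √2 ≈ 1.414.
In the C-series (envelope sizes, between A and B): C9 = 40 × 57 mm.

C9 (40 × 57 mm)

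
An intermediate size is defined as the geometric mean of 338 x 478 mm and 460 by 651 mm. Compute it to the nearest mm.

Short side: √(338 · 460) = √155480 ≈ 394.3 → 394 mm
Long side: √(478 · 651) = √311178 ≈ 557.8 → 558 mm

394 × 558 mm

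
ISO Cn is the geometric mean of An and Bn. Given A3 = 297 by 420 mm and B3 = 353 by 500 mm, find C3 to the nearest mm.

Short side: √(297 · 353) = √104841 ≈ 323.8 → 324 mm
Long side: √(420 · 500) = √210000 ≈ 458.3 → 458 mm

324 × 458 mm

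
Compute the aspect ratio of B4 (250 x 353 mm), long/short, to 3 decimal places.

1.412

353 / 250 = 1.412
ISO 216 targets √2 ≈ 1.414; the -0.002 deviation is from mm rounding.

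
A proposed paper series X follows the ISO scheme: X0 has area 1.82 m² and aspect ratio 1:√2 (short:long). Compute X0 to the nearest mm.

1134 × 1604 mm

Let the short side be w mm. Then w · w√2 = 1.82 m² = 1,820,000 mm².
w² = 1,820,000/√2, so w ≈ 1134.4 mm; long side = w√2 ≈ 1604.3 mm.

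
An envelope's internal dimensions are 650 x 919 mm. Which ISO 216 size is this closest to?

Aspect ratio 919/650 ≈ 1.414 — close to the ISO √2 ≈ 1.414.
In the C-series (envelope sizes, between A and B): C1 = 648 × 917 mm.
Off by 4 mm total — nearest standard size.

C1 (648 × 917 mm)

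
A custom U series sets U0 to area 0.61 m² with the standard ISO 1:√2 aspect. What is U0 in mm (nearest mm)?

657 × 929 mm

Let the short side be w mm. Then w · w√2 = 0.61 m² = 610,000 mm².
w² = 610,000/√2, so w ≈ 656.8 mm; long side = w√2 ≈ 928.8 mm.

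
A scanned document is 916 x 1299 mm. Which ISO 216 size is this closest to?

Aspect ratio 1299/916 ≈ 1.418 — close to the ISO √2 ≈ 1.414.
In the C-series (envelope sizes, between A and B): C0 = 917 × 1297 mm.
Off by 3 mm total — nearest standard size.

C0 (917 × 1297 mm)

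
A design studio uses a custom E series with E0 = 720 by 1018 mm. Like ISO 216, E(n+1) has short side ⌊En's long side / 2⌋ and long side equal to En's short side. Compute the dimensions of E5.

E1: ⌊1018/2⌋ × 720 = 509 × 720 mm
E2: ⌊720/2⌋ × 509 = 360 × 509 mm
E3: ⌊509/2⌋ × 360 = 254 × 360 mm
E4: ⌊360/2⌋ × 254 = 180 × 254 mm
E5: ⌊254/2⌋ × 180 = 127 × 180 mm

127 × 180 mm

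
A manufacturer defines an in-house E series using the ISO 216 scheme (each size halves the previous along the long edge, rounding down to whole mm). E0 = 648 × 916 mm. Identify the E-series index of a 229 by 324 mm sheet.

E0: 648 × 916 mm
E1: 458 × 648 mm
E2: 324 × 458 mm
E3: 229 × 324 mm
E4: 162 × 229 mm
→ matches E3.

E3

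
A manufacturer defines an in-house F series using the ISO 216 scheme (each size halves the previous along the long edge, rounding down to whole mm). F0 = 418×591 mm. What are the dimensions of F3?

F1: ⌊591/2⌋ × 418 = 295 × 418 mm
F2: ⌊418/2⌋ × 295 = 209 × 295 mm
F3: ⌊295/2⌋ × 209 = 147 × 209 mm

147 × 209 mm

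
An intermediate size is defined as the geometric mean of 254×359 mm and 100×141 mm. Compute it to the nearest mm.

159 × 225 mm

Short side: √(254 · 100) = √25400 ≈ 159.4 → 159 mm
Long side: √(359 · 141) = √50619 ≈ 225.0 → 225 mm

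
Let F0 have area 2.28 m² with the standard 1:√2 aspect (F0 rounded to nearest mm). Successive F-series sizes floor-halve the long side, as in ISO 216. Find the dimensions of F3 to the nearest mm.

449 × 635 mm

Let F0's short side be w mm. w · w√2 = 2.28 m² = 2,280,000 mm², so w ≈ 1269.7 mm and w√2 ≈ 1795.7 mm → F0 = 1270 × 1796 mm.
F1: ⌊1796/2⌋ × 1270 = 898 × 1270 mm
F2: ⌊1270/2⌋ × 898 = 635 × 898 mm
F3: ⌊898/2⌋ × 635 = 449 × 635 mm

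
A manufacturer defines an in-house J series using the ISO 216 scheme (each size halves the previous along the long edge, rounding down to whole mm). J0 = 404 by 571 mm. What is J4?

J1: ⌊571/2⌋ × 404 = 285 × 404 mm
J2: ⌊404/2⌋ × 285 = 202 × 285 mm
J3: ⌊285/2⌋ × 202 = 142 × 202 mm
J4: ⌊202/2⌋ × 142 = 101 × 142 mm

101 × 142 mm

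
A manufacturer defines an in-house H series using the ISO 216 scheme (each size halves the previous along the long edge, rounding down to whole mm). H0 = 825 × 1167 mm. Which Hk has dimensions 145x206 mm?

H5

H0: 825 × 1167 mm
H1: 583 × 825 mm
H2: 412 × 583 mm
H3: 291 × 412 mm
H4: 206 × 291 mm
H5: 145 × 206 mm
H6: 103 × 145 mm
→ matches H5.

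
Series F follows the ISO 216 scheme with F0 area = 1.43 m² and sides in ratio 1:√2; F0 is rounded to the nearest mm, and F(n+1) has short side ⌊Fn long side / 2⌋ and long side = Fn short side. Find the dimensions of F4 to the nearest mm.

251 × 355 mm

Let F0's short side be w mm. w · w√2 = 1.43 m² = 1,430,000 mm², so w ≈ 1005.6 mm and w√2 ≈ 1422.1 mm → F0 = 1006 × 1422 mm.
F1: ⌊1422/2⌋ × 1006 = 711 × 1006 mm
F2: ⌊1006/2⌋ × 711 = 503 × 711 mm
F3: ⌊711/2⌋ × 503 = 355 × 503 mm
F4: ⌊503/2⌋ × 355 = 251 × 355 mm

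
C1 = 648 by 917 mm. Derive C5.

162 × 229 mm

C2: ⌊917/2⌋ × 648 = 458 × 648 mm
C3: ⌊648/2⌋ × 458 = 324 × 458 mm
C4: ⌊458/2⌋ × 324 = 229 × 324 mm
C5: ⌊324/2⌋ × 229 = 162 × 229 mm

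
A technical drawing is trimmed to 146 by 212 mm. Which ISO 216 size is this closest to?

Aspect ratio 212/146 ≈ 1.452 (ISO target is √2 ≈ 1.414).
In the A-series (A0 area = 1 m²): A5 = 148 × 210 mm.
Off by 4 mm total — nearest standard size.

A5 (148 × 210 mm)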